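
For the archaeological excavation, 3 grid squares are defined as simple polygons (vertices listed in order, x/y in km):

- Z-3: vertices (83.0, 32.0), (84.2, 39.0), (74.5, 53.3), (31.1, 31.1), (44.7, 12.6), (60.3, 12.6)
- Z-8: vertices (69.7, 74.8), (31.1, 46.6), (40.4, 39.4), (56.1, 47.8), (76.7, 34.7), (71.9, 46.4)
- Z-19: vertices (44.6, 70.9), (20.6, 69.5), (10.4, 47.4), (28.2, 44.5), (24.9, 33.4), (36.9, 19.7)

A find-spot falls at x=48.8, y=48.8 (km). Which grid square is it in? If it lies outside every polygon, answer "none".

Cast a ray rightward from (48.8, 48.8). For each polygon, the edges (by vertex number in listed order) whose endpoints lie on opposite sides of y = 48.8, where each meets that height, and whether that is right or left of the point:
Z-3: 2–3 at x≈77.55 (right), 3–4 at x≈65.70 (right) → 2 crossings.
Z-8: 1–2 at x≈34.11 (left), 6–1 at x≈71.71 (right) → 1 crossing.
Z-19: 2–3 at x≈11.05 (left), 6–1 at x≈41.28 (left) → 0 crossings.
Only Z-8 has an odd count, so the point is inside Z-8.

Z-8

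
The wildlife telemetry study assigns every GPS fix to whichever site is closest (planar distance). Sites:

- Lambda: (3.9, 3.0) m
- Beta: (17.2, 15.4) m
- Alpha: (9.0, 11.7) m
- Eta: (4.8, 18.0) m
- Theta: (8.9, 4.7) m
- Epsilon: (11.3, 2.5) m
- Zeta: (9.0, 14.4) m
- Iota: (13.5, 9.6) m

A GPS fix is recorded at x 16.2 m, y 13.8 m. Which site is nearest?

Squared distances to each site:
Lambda: 267.930; Beta: 3.560; Alpha: 56.250; Eta: 147.600; Theta: 136.100; Epsilon: 151.700; Zeta: 52.200; Iota: 24.930.
Minimum at Beta.

Beta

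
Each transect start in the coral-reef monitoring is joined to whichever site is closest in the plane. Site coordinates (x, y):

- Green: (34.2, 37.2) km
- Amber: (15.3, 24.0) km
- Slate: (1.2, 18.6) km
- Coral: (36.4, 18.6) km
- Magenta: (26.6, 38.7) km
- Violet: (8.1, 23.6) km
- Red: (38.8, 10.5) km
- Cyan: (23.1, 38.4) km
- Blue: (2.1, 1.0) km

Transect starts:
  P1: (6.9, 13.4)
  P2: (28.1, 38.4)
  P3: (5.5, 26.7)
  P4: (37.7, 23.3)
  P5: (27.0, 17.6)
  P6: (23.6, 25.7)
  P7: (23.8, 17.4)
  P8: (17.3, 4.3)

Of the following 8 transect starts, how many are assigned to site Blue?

1

P1 → Slate
P2 → Magenta
P3 → Violet
P4 → Coral
P5 → Coral
P6 → Amber
P7 → Amber
P8 → Blue
1 of the 8 goes to Blue.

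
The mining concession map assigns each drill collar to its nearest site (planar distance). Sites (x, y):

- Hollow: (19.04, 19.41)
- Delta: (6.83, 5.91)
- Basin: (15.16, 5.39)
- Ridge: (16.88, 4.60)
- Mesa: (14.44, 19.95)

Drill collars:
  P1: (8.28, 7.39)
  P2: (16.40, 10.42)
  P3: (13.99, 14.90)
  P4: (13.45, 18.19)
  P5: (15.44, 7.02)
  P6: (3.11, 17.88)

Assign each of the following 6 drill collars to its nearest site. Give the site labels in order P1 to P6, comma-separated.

Delta, Basin, Mesa, Mesa, Basin, Mesa

P1 → Delta (d²=4.29)
P2 → Basin (d²=26.84)
P3 → Mesa (d²=25.70)
P4 → Mesa (d²=4.08)
P5 → Basin (d²=2.74)
P6 → Mesa (d²=132.65)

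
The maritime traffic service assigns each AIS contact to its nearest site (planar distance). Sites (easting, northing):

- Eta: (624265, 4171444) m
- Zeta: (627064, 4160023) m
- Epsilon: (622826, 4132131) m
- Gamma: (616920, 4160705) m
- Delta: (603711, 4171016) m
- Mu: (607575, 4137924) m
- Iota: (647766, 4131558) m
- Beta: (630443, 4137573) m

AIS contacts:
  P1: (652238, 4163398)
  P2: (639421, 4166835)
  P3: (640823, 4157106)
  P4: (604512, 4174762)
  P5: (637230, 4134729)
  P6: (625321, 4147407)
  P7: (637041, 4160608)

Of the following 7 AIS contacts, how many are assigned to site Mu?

0

P1 → Zeta
P2 → Zeta
P3 → Zeta
P4 → Delta
P5 → Beta
P6 → Beta
P7 → Zeta
0 of the 7 go to Mu.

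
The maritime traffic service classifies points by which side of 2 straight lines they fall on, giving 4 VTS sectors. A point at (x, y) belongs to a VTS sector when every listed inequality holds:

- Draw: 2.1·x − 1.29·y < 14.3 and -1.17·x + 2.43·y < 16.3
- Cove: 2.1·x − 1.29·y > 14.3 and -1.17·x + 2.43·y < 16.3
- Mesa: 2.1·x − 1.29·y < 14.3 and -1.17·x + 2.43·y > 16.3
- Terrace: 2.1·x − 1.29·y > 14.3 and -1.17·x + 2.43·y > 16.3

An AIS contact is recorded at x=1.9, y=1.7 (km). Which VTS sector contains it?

Draw

2.1·1.9 − 1.29·1.7 = 1.797, which is < 14.3
-1.17·1.9 + 2.43·1.7 = 1.908, which is < 16.3
This sign pattern matches Draw.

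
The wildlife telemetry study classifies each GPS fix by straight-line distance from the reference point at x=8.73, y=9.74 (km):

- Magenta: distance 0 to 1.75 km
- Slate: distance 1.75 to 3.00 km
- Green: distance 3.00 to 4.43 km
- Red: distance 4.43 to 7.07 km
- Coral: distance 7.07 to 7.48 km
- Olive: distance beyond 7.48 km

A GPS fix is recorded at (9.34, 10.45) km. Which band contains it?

Distance = √((9.34−8.73)² + (10.45−9.74)²) = √(0.372 + 0.504) = 0.936 km.
0 ≤ 0.936 < 1.75 → Magenta.

Magenta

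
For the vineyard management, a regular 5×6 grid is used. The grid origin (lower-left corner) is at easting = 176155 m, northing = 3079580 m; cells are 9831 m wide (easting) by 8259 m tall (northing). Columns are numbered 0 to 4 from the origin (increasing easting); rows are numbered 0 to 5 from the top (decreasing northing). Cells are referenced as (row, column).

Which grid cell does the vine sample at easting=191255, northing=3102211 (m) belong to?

Column index: ⌊(191255 − 176155) / 9831⌋ = ⌊1.536⌋ = 1
Row offset from origin: ⌊(3102211 − 3079580) / 8259⌋ = ⌊2.740⌋ = 2 → row 3 (counted from top)

(3, 1)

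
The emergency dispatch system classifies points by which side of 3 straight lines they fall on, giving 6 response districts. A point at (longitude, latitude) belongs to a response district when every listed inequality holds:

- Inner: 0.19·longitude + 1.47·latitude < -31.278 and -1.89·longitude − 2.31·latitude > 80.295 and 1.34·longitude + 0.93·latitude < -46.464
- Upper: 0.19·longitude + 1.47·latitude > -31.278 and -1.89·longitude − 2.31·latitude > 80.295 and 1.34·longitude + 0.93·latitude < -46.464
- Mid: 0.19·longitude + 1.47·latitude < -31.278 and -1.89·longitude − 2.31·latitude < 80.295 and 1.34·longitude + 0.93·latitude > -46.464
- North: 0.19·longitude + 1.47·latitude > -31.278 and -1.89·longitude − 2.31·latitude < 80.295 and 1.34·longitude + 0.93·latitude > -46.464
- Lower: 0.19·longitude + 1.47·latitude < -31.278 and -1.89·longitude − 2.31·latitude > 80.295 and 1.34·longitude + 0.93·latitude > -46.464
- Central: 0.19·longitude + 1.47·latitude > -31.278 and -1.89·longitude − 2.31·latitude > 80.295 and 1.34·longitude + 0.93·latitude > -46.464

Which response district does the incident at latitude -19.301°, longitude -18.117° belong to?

0.19·-18.117 + 1.47·-19.301 = -31.815, which is < -31.278
-1.89·-18.117 − 2.31·-19.301 = 78.826, which is < 80.295
1.34·-18.117 + 0.93·-19.301 = -42.227, which is > -46.464
This sign pattern matches Mid.

Mid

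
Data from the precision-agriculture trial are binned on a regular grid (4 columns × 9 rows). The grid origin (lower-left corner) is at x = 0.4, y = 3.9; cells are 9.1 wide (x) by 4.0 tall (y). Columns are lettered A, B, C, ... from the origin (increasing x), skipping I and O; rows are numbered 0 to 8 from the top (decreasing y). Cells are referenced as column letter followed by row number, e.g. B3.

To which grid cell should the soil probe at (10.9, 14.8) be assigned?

Column index: ⌊(10.9 − 0.4) / 9.1⌋ = ⌊1.154⌋ = 1 → column B
Row offset from origin: ⌊(14.8 − 3.9) / 4.0⌋ = ⌊2.725⌋ = 2 → row 6 (counted from top)

B6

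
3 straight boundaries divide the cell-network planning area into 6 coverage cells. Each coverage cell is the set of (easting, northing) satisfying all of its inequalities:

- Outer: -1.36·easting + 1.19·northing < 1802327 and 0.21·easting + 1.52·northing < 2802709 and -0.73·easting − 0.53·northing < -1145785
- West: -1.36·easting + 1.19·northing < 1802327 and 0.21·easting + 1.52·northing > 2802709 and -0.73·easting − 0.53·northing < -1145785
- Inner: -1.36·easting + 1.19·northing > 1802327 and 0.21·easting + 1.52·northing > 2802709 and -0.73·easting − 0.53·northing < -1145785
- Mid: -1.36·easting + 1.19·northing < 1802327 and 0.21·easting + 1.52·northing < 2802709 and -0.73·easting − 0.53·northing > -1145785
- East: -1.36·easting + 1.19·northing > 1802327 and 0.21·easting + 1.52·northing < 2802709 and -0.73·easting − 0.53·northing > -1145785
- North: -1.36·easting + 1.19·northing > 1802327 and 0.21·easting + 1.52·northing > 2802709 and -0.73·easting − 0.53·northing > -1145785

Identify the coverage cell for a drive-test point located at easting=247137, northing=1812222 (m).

North

-1.36·247137 + 1.19·1812222 = 1820437.860, which is > 1802327
0.21·247137 + 1.52·1812222 = 2806476.210, which is > 2802709
-0.73·247137 − 0.53·1812222 = -1140887.670, which is > -1145785
This sign pattern matches North.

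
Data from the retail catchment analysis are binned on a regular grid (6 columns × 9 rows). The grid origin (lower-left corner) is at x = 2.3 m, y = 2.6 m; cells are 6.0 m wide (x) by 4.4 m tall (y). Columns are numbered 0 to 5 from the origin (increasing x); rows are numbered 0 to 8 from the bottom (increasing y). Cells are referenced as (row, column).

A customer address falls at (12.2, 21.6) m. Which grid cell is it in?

(4, 1)

Column index: ⌊(12.2 − 2.3) / 6.0⌋ = ⌊1.650⌋ = 1
Row offset from origin: ⌊(21.6 − 2.6) / 4.4⌋ = ⌊4.318⌋ = 4 → row 4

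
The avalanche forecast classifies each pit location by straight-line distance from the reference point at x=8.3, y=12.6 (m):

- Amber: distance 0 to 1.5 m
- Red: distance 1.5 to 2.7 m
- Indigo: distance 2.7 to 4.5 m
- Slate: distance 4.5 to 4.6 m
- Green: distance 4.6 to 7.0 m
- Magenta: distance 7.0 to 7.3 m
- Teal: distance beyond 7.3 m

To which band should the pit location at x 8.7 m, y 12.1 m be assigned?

Distance = √((8.7−8.3)² + (12.1−12.6)²) = √(0.160 + 0.250) = 0.640 m.
0 ≤ 0.640 < 1.5 → Amber.

Amber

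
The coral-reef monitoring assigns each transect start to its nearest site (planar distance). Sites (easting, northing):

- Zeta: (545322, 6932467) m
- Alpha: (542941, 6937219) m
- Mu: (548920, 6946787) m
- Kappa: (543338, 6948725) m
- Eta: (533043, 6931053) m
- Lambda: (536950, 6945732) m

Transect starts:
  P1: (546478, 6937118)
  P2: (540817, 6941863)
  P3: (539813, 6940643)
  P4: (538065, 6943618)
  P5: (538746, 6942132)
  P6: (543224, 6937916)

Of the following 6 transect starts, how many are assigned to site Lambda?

2

P1 → Alpha
P2 → Alpha
P3 → Alpha
P4 → Lambda
P5 → Lambda
P6 → Alpha
2 of the 6 go to Lambda.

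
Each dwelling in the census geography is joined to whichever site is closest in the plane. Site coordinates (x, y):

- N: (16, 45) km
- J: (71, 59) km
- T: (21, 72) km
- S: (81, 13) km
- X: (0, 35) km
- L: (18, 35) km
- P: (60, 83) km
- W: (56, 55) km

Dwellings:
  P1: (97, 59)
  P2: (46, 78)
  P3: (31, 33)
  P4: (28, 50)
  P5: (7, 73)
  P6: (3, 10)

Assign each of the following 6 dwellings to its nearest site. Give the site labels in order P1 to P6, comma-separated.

J, P, L, N, T, X

P1 → J (d²=676.00)
P2 → P (d²=221.00)
P3 → L (d²=173.00)
P4 → N (d²=169.00)
P5 → T (d²=197.00)
P6 → X (d²=634.00)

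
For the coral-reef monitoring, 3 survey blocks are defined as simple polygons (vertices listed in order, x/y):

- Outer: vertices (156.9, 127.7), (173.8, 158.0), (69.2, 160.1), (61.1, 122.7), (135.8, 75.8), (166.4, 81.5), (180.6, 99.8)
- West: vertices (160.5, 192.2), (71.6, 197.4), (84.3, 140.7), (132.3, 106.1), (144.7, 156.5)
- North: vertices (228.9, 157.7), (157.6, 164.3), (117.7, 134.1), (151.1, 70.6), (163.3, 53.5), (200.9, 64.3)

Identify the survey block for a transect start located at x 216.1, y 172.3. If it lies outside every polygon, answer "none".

none

Cast a ray rightward from (216.1, 172.3). For each polygon, the edges (by vertex number in listed order) whose endpoints lie on opposite sides of y = 172.3, where each meets that height, and whether that is right or left of the point:
Outer: no edge straddles that height → 0 crossings.
West: 2–3 at x≈77.22 (left), 5–1 at x≈151.69 (left) → 0 crossings.
North: no edge straddles that height → 0 crossings.
All counts are even, so the point lies outside every listed polygon.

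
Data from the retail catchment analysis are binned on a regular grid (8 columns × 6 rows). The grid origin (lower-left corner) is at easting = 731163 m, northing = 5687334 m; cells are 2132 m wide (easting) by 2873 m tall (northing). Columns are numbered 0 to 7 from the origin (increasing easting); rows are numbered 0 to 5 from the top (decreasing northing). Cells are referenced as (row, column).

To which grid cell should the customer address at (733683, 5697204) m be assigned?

Column index: ⌊(733683 − 731163) / 2132⌋ = ⌊1.182⌋ = 1
Row offset from origin: ⌊(5697204 − 5687334) / 2873⌋ = ⌊3.435⌋ = 3 → row 2 (counted from top)

(2, 1)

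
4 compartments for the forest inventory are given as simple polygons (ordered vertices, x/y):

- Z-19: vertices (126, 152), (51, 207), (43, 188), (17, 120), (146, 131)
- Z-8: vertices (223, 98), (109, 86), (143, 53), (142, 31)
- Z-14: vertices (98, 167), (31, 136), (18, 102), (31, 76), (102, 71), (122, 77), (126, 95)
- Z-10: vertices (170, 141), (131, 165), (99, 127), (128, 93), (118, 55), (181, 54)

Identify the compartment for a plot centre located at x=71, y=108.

Z-14

Cast a ray rightward from (71, 108). For each polygon, the edges (by vertex number in listed order) whose endpoints lie on opposite sides of y = 108, where each meets that height, and whether that is right or left of the point:
Z-19: no edge straddles that height → 0 crossings.
Z-8: no edge straddles that height → 0 crossings.
Z-14: 2–3 at x≈20.3 (left), 7–1 at x≈120.9 (right) → 1 crossing.
Z-10: 3–4 at x≈115.2 (right), 6–1 at x≈174.2 (right) → 2 crossings.
Only Z-14 has an odd count, so the point is inside Z-14.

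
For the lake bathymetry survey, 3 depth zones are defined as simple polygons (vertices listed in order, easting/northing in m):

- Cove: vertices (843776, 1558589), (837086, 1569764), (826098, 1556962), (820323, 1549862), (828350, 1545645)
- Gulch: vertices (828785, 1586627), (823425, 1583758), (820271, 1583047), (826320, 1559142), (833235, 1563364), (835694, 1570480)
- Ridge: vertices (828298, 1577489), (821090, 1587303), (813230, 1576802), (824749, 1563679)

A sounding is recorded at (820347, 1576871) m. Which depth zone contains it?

Ridge

Cast a ray rightward from (820347, 1576871). For each polygon, the edges (by vertex number in listed order) whose endpoints lie on opposite sides of northing = 1576871, where each meets that height, and whether that is right or left of the point:
Cove: no edge straddles that height → 0 crossings.
Gulch: 3–4 at easting≈821833.8 (right), 6–1 at easting≈832959.4 (right) → 2 crossings.
Ridge: 2–3 at easting≈813281.6 (left), 4–1 at easting≈828139.2 (right) → 1 crossing.
Only Ridge has an odd count, so the point is inside Ridge.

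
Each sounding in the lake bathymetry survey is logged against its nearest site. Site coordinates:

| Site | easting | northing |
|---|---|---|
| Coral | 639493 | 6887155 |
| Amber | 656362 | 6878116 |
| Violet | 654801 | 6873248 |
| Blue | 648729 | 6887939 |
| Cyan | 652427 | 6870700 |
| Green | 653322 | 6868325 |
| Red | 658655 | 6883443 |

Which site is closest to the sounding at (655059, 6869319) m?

Green

Squared distances to each site:
Coral: 560423252.000; Amber: 79085018.000; Violet: 15503605.000; Blue: 386773300.000; Cyan: 8834585.000; Green: 4005205.000; Red: 212418592.000.
Minimum at Green.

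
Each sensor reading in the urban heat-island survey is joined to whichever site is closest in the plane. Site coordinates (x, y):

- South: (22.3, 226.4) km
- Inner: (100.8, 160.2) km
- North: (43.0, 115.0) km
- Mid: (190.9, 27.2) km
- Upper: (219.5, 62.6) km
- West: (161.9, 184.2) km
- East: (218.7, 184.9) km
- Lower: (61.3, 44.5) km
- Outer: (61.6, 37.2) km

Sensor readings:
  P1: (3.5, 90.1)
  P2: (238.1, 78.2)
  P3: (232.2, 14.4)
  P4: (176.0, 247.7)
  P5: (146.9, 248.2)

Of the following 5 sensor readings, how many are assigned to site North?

1

P1 → North
P2 → Upper
P3 → Mid
P4 → West
P5 → West
1 of the 5 goes to North.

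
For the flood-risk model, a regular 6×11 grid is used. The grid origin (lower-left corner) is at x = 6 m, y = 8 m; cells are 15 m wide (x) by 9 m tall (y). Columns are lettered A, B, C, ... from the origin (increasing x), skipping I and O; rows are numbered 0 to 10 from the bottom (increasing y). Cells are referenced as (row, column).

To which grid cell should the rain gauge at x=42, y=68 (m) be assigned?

Column index: ⌊(42 − 6) / 15⌋ = ⌊2.400⌋ = 2 → column C
Row offset from origin: ⌊(68 − 8) / 9⌋ = ⌊6.667⌋ = 6 → row 6

(6, C)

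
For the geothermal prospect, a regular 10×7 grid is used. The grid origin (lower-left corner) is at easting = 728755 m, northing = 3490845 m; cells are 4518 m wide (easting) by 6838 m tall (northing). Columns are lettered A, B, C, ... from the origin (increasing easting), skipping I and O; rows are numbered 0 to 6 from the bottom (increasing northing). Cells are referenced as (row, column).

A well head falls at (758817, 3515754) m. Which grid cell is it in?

Column index: ⌊(758817 − 728755) / 4518⌋ = ⌊6.654⌋ = 6 → column G
Row offset from origin: ⌊(3515754 − 3490845) / 6838⌋ = ⌊3.643⌋ = 3 → row 3

(3, G)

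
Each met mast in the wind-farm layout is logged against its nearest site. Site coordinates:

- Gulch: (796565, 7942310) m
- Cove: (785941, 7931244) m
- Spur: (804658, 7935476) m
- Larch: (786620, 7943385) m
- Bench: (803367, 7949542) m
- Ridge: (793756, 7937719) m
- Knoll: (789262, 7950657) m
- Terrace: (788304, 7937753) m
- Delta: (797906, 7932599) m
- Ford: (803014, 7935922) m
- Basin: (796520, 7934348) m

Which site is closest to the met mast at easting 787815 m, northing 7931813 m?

Squared distances to each site:
Gulch: 186749509.000; Cove: 3835637.000; Spur: 297104218.000; Larch: 135339209.000; Bench: 556182145.000; Ridge: 70176317.000; Knoll: 357190145.000; Terrace: 35522721.000; Delta: 102446077.000; Ford: 247893482.000; Basin: 82203250.000.
Minimum at Cove.

Cove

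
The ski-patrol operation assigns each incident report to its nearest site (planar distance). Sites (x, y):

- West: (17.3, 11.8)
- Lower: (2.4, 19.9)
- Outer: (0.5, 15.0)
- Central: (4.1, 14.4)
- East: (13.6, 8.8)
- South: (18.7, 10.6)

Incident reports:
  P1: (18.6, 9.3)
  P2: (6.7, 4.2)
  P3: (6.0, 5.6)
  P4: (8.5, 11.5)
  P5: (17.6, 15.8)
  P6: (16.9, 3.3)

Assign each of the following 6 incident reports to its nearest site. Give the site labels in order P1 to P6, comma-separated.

P1 → South (d²=1.70)
P2 → East (d²=68.77)
P3 → East (d²=68.00)
P4 → Central (d²=27.77)
P5 → West (d²=16.09)
P6 → East (d²=41.14)

South, East, East, Central, West, East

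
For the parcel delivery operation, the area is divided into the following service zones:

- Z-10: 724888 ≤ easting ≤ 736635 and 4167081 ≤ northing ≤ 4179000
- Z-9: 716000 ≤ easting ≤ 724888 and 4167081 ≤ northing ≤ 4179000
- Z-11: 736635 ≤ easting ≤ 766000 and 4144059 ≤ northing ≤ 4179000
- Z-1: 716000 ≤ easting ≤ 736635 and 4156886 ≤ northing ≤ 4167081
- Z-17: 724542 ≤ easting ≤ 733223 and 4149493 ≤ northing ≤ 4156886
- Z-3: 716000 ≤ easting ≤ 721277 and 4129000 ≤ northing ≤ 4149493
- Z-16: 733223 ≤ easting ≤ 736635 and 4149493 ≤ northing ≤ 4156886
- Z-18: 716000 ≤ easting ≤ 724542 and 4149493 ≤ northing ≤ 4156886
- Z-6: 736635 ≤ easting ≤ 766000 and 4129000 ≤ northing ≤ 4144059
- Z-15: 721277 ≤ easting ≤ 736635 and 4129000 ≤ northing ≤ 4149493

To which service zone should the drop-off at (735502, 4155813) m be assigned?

The point has easting = 735502 and northing = 4155813.
Only Z-16 satisfies 733223 ≤ easting ≤ 736635 and 4149493 ≤ northing ≤ 4156886.

Z-16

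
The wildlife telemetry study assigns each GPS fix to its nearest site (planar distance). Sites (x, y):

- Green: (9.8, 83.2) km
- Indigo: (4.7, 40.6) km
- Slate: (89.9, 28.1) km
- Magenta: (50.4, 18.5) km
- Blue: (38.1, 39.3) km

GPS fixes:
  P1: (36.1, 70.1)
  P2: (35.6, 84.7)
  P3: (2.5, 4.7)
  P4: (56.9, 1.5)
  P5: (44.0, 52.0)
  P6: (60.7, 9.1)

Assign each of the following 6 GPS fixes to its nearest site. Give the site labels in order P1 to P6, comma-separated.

P1 → Green (d²=863.30)
P2 → Green (d²=667.89)
P3 → Indigo (d²=1293.65)
P4 → Magenta (d²=331.25)
P5 → Blue (d²=196.10)
P6 → Magenta (d²=194.45)

Green, Green, Indigo, Magenta, Blue, Magenta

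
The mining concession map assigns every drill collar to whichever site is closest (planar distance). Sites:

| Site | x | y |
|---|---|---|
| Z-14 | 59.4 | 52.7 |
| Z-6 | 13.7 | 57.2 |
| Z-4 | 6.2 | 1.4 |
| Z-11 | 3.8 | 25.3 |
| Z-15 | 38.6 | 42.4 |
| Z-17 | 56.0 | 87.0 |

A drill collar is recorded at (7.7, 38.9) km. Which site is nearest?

Z-11

Squared distances to each site:
Z-14: 2863.330; Z-6: 370.890; Z-4: 1408.500; Z-11: 200.170; Z-15: 967.060; Z-17: 4646.500.
Minimum at Z-11.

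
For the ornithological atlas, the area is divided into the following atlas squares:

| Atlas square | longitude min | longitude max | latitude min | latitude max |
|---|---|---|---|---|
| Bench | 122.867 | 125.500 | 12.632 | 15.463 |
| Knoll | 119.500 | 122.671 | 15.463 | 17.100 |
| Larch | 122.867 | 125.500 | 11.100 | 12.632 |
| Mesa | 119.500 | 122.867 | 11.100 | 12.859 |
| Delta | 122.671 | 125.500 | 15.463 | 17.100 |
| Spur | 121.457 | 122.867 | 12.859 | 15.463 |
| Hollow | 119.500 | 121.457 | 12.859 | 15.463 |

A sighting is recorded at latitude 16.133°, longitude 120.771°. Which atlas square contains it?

Knoll

The point has longitude = 120.771 and latitude = 16.133.
Only Knoll satisfies 119.500 ≤ longitude ≤ 122.671 and 15.463 ≤ latitude ≤ 17.100.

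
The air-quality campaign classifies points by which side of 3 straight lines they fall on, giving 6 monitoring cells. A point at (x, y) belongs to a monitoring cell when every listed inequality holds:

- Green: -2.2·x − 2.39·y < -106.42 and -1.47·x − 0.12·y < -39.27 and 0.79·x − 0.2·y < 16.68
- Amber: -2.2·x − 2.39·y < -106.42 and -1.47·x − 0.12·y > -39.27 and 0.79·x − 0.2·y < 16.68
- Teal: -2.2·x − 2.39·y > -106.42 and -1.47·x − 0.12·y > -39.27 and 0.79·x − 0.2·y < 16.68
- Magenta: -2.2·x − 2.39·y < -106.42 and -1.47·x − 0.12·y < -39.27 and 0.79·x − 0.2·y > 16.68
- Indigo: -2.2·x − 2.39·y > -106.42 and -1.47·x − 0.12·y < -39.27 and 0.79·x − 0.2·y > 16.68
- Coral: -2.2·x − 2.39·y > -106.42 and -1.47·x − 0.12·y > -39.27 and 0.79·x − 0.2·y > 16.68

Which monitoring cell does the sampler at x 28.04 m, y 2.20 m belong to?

-2.2·28.04 − 2.39·2.20 = -66.946, which is > -106.42
-1.47·28.04 − 0.12·2.20 = -41.483, which is < -39.27
0.79·28.04 − 0.2·2.20 = 21.712, which is > 16.68
This sign pattern matches Indigo.

Indigo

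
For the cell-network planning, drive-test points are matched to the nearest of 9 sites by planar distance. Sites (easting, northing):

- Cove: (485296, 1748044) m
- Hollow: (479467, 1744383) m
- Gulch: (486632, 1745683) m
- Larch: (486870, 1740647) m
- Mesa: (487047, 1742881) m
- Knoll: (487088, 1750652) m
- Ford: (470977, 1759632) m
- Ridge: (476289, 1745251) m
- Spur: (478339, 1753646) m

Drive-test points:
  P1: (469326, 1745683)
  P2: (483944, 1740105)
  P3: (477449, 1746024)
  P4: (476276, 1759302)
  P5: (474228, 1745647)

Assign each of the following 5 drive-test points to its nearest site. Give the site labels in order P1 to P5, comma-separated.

Ridge, Larch, Ridge, Ford, Ridge

P1 → Ridge (d²=48669993.00)
P2 → Larch (d²=8855240.00)
P3 → Ridge (d²=1943129.00)
P4 → Ford (d²=28188301.00)
P5 → Ridge (d²=4404537.00)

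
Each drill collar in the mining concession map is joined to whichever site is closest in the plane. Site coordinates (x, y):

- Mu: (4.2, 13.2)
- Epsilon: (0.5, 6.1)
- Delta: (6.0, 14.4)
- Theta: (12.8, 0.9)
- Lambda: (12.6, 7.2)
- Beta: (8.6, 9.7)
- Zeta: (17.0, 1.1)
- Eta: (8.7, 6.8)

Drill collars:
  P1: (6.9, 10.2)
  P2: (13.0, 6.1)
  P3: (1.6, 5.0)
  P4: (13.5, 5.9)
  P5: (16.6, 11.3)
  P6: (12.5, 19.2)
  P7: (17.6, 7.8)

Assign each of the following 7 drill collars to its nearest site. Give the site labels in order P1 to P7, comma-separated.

Beta, Lambda, Epsilon, Lambda, Lambda, Delta, Lambda

P1 → Beta (d²=3.14)
P2 → Lambda (d²=1.37)
P3 → Epsilon (d²=2.42)
P4 → Lambda (d²=2.50)
P5 → Lambda (d²=32.81)
P6 → Delta (d²=65.29)
P7 → Lambda (d²=25.36)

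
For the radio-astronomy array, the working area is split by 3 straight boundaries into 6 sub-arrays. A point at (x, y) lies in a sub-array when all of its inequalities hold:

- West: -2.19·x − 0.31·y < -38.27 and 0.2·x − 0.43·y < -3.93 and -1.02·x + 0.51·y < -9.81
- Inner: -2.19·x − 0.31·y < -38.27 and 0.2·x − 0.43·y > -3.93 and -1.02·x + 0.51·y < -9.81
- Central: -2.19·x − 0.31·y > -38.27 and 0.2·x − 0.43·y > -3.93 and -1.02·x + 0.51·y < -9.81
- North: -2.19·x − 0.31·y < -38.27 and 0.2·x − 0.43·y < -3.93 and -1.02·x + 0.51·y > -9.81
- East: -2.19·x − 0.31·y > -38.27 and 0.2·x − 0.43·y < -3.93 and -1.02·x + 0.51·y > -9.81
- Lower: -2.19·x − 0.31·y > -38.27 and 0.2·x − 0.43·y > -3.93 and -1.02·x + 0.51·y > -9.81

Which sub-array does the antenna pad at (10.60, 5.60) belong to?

-2.19·10.60 − 0.31·5.60 = -24.950, which is > -38.27
0.2·10.60 − 0.43·5.60 = -0.288, which is > -3.93
-1.02·10.60 + 0.51·5.60 = -7.956, which is > -9.81
This sign pattern matches Lower.

Lower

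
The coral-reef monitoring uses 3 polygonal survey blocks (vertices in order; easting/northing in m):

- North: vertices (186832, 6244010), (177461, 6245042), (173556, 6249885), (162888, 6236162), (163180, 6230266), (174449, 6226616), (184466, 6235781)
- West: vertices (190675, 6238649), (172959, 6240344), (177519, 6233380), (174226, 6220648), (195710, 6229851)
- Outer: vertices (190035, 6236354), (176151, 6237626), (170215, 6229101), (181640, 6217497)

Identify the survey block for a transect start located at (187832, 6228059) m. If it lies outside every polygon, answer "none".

West

Cast a ray rightward from (187832, 6228059). For each polygon, the edges (by vertex number in listed order) whose endpoints lie on opposite sides of northing = 6228059, where each meets that height, and whether that is right or left of the point:
North: 5–6 at easting≈169993.9 (left), 6–7 at easting≈176026.1 (left) → 0 crossings.
West: 3–4 at easting≈176142.8 (left), 4–5 at easting≈191526.7 (right) → 1 crossing.
Outer: 3–4 at easting≈171240.9 (left), 4–1 at easting≈186342.1 (left) → 0 crossings.
Only West has an odd count, so the point is inside West.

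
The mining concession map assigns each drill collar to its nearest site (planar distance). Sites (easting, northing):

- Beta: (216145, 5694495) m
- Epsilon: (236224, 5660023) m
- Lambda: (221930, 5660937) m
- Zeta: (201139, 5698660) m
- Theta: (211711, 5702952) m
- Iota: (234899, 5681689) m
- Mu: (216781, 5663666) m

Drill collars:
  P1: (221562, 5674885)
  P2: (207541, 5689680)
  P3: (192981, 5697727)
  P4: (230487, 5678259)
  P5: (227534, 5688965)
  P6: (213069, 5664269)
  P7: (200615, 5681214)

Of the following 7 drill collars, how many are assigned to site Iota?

P1 → Mu
P2 → Beta
P3 → Zeta
P4 → Iota
P5 → Iota
P6 → Mu
P7 → Zeta
2 of the 7 go to Iota.

2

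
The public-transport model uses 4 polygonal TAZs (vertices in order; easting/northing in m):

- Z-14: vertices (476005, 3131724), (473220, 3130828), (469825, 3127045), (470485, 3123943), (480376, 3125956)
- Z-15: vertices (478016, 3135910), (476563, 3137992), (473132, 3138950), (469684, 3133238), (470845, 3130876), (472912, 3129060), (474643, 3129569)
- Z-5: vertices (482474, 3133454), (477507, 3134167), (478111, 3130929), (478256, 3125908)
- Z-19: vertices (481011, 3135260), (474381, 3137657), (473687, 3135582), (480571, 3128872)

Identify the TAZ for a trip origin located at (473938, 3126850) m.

Cast a ray rightward from (473938, 3126850). For each polygon, the edges (by vertex number in listed order) whose endpoints lie on opposite sides of northing = 3126850, where each meets that height, and whether that is right or left of the point:
Z-14: 3–4 at easting≈469866.5 (left), 5–1 at easting≈479698.5 (right) → 1 crossing.
Z-15: no edge straddles that height → 0 crossings.
Z-5: 3–4 at easting≈478228.8 (right), 4–1 at easting≈478782.6 (right) → 2 crossings.
Z-19: no edge straddles that height → 0 crossings.
Only Z-14 has an odd count, so the point is inside Z-14.

Z-14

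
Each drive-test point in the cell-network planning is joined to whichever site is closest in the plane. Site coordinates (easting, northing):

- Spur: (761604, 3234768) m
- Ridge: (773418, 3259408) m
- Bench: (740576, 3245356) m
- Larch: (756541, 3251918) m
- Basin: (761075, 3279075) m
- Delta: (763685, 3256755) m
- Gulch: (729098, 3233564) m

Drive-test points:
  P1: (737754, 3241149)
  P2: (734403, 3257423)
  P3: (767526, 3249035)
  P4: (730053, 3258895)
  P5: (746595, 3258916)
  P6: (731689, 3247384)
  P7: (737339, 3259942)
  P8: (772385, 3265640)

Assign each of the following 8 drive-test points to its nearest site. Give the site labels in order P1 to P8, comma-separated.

P1 → Bench (d²=25662533.00)
P2 → Bench (d²=183718418.00)
P3 → Delta (d²=74351681.00)
P4 → Bench (d²=294038050.00)
P5 → Larch (d²=147894920.00)
P6 → Bench (d²=83091553.00)
P7 → Bench (d²=223229565.00)
P8 → Ridge (d²=39904913.00)

Bench, Bench, Delta, Bench, Larch, Bench, Bench, Ridge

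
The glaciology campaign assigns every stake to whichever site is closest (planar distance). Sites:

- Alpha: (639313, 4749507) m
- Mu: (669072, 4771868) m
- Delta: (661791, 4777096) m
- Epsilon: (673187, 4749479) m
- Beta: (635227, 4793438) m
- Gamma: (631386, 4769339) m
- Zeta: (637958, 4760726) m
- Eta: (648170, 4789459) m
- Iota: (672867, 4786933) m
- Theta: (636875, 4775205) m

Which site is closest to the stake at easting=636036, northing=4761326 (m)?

Zeta

Squared distances to each site:
Alpha: 150427490.000; Mu: 1202511060.000; Delta: 912012925.000; Epsilon: 1520548210.000; Beta: 1031835025.000; Gamma: 85830669.000; Zeta: 4054084.000; Eta: 938699645.000; Iota: 2012241010.000; Theta: 193330562.000.
Minimum at Zeta.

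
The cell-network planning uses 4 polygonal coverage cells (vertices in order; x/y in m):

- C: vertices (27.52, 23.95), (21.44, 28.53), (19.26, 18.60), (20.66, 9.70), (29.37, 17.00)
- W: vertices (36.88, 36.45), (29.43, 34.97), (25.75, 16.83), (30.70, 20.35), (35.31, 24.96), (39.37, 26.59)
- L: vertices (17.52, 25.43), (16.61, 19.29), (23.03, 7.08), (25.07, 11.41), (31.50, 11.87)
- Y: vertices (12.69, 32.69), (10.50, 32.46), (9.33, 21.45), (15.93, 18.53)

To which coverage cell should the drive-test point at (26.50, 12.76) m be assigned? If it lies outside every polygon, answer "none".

Cast a ray rightward from (26.50, 12.76). For each polygon, the edges (by vertex number in listed order) whose endpoints lie on opposite sides of y = 12.76, where each meets that height, and whether that is right or left of the point:
C: 3–4 at x≈20.179 (left), 4–5 at x≈24.311 (left) → 0 crossings.
W: no edge straddles that height → 0 crossings.
L: 2–3 at x≈20.043 (left), 5–1 at x≈30.582 (right) → 1 crossing.
Y: no edge straddles that height → 0 crossings.
Only L has an odd count, so the point is inside L.

L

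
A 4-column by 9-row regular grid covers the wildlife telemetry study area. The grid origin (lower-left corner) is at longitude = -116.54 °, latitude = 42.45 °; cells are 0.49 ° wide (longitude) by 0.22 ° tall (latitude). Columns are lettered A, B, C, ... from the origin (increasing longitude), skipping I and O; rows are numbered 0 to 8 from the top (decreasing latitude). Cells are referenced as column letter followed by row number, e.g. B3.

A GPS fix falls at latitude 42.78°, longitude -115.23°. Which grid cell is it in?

Column index: ⌊(-115.23 − -116.54) / 0.49⌋ = ⌊2.673⌋ = 2 → column C
Row offset from origin: ⌊(42.78 − 42.45) / 0.22⌋ = ⌊1.500⌋ = 1 → row 7 (counted from top)

C7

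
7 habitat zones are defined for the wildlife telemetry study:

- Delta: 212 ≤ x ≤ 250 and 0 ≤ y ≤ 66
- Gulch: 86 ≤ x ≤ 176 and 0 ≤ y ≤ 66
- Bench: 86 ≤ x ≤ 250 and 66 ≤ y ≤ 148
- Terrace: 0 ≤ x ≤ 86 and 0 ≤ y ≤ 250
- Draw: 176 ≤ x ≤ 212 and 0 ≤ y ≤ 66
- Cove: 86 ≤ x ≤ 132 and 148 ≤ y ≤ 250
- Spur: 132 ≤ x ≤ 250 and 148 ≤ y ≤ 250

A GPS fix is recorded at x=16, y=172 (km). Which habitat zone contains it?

The point has x = 16 and y = 172.
Only Terrace satisfies 0 ≤ x ≤ 86 and 0 ≤ y ≤ 250.

Terrace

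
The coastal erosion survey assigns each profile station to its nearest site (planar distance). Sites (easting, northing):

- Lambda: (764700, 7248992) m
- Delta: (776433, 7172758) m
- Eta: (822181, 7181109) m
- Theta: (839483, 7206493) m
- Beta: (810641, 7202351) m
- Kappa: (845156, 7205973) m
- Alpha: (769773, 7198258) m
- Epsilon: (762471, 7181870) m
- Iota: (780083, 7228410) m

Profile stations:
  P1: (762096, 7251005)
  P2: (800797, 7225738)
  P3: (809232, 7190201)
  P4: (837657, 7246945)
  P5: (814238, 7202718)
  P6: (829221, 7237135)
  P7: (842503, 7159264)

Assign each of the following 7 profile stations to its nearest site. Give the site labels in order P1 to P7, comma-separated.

Lambda, Iota, Beta, Theta, Beta, Theta, Eta

P1 → Lambda (d²=10832985.00)
P2 → Iota (d²=436209380.00)
P3 → Beta (d²=149607781.00)
P4 → Theta (d²=1639698580.00)
P5 → Beta (d²=13073098.00)
P6 → Theta (d²=1044240808.00)
P7 → Eta (d²=890187709.00)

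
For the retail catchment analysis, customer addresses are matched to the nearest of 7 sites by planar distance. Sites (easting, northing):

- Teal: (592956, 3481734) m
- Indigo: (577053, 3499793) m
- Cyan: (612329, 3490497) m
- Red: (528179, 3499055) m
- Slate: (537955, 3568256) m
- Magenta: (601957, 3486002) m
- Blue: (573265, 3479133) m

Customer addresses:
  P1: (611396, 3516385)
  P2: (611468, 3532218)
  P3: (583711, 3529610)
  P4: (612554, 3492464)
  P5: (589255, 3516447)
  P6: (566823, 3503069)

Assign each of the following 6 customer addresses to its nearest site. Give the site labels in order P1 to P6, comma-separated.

P1 → Cyan (d²=671059033.00)
P2 → Cyan (d²=1741383162.00)
P3 → Indigo (d²=933382453.00)
P4 → Cyan (d²=3919714.00)
P5 → Indigo (d²=426244520.00)
P6 → Indigo (d²=115385076.00)

Cyan, Cyan, Indigo, Cyan, Indigo, Indigo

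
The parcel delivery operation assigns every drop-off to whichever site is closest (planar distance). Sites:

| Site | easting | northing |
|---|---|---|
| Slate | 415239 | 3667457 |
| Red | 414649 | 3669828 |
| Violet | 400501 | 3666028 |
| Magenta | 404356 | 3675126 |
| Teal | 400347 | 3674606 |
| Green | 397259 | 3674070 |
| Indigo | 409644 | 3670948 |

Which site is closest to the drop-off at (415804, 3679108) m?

Squared distances to each site:
Slate: 136065026.000; Red: 87452425.000; Violet: 405268209.000; Magenta: 146913028.000; Teal: 259186853.000; Green: 369298469.000; Indigo: 104531200.000.
Minimum at Red.

Red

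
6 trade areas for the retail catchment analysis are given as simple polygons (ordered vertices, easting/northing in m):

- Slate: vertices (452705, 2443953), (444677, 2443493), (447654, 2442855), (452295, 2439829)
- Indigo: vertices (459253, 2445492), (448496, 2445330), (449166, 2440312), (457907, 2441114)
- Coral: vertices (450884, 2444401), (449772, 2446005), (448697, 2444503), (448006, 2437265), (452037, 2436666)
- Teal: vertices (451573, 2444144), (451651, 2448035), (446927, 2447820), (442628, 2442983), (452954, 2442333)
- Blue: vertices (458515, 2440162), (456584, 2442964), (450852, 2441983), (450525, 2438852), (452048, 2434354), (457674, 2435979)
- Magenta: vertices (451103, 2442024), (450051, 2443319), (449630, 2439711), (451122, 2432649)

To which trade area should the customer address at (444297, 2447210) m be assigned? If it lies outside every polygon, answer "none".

none

Cast a ray rightward from (444297, 2447210). For each polygon, the edges (by vertex number in listed order) whose endpoints lie on opposite sides of northing = 2447210, where each meets that height, and whether that is right or left of the point:
Slate: no edge straddles that height → 0 crossings.
Indigo: no edge straddles that height → 0 crossings.
Coral: no edge straddles that height → 0 crossings.
Teal: 1–2 at easting≈451634.5 (right), 3–4 at easting≈446384.8 (right) → 2 crossings.
Blue: no edge straddles that height → 0 crossings.
Magenta: no edge straddles that height → 0 crossings.
All counts are even, so the point lies outside every listed polygon.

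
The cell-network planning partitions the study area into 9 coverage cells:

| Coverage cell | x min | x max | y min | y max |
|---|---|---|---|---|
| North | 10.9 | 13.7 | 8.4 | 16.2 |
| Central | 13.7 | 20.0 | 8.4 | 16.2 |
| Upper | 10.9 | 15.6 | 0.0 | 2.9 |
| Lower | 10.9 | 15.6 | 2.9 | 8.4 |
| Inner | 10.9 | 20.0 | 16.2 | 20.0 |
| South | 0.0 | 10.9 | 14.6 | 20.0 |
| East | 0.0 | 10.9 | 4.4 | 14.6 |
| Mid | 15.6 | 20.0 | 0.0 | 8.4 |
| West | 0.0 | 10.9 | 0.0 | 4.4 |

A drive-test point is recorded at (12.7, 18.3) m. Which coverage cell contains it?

Inner

The point has x = 12.7 and y = 18.3.
Only Inner satisfies 10.9 ≤ x ≤ 20.0 and 16.2 ≤ y ≤ 20.0.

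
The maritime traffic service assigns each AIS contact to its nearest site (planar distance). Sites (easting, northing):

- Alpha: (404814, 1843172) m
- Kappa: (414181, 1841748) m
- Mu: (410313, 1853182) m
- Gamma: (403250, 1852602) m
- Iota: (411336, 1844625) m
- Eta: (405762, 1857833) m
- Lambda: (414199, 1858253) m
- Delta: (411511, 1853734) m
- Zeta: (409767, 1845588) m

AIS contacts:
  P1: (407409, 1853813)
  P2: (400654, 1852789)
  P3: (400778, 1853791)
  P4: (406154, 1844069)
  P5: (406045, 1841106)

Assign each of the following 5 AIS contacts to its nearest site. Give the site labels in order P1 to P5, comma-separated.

Mu, Gamma, Gamma, Alpha, Alpha

P1 → Mu (d²=8831377.00)
P2 → Gamma (d²=6774185.00)
P3 → Gamma (d²=7524505.00)
P4 → Alpha (d²=2600209.00)
P5 → Alpha (d²=5783717.00)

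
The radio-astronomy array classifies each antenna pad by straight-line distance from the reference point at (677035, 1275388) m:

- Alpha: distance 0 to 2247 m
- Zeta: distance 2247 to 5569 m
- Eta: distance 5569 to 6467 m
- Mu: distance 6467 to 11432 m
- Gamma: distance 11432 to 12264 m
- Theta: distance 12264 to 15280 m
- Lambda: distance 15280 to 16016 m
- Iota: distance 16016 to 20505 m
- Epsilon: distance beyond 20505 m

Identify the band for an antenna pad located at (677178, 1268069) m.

Distance = √((677178−677035)² + (1268069−1275388)²) = √(20449.000 + 53567761.000) = 7320.397 m.
6467 ≤ 7320.397 < 11432 → Mu.

Mu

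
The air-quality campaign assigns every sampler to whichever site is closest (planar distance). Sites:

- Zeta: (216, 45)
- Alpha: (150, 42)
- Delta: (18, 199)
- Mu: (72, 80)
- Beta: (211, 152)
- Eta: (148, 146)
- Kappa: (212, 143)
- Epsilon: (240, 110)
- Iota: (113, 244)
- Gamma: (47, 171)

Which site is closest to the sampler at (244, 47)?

Squared distances to each site:
Zeta: 788.000; Alpha: 8861.000; Delta: 74180.000; Mu: 30673.000; Beta: 12114.000; Eta: 19017.000; Kappa: 10240.000; Epsilon: 3985.000; Iota: 55970.000; Gamma: 54185.000.
Minimum at Zeta.

Zeta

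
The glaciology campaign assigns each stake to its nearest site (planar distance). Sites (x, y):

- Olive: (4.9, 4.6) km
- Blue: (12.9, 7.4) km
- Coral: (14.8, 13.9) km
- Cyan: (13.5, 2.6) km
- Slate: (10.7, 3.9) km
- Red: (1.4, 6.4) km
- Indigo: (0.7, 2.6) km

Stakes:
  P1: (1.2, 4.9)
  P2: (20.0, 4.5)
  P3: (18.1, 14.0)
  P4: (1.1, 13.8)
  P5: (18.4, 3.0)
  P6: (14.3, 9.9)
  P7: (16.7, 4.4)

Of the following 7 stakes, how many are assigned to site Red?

P1 → Red
P2 → Cyan
P3 → Coral
P4 → Red
P5 → Cyan
P6 → Blue
P7 → Cyan
2 of the 7 go to Red.

2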